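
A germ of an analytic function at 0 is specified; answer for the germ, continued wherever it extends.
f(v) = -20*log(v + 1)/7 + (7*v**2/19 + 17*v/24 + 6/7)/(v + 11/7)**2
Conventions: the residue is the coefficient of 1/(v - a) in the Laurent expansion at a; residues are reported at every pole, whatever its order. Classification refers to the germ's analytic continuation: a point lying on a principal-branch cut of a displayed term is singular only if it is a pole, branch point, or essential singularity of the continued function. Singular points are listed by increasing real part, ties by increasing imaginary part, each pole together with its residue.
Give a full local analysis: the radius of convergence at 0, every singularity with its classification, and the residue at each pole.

Radius of convergence at 0: 1.
At -11/7: a pole of order 2; residue -205/456.
At -1: a logarithmic branch point.

Denominator factor (v + 11/7)^2: pole of order 2 at -11/7, modulus 11/7.
Branch term (-20/7)*log(1 - v/(-1)): its argument vanishes at v = -1, a logarithmic branch point, modulus 1.
The radius of convergence is the smallest modulus among the singular points: 1.
The branch term is analytic at -11/7 and contributes nothing to the residue; only the rational part matters.
At the order-2 pole -11/7 set g(v) = (v - (-11/7))^2*(rational part) = 7*v**2/19 + 17*v/24 + 6/7.
Order-2 pole: residue = g'(a); g'(-11/7) = -205/456, so the residue is -205/456.
List the singular points by increasing real part (a conjugate pair: the negative imaginary part first).


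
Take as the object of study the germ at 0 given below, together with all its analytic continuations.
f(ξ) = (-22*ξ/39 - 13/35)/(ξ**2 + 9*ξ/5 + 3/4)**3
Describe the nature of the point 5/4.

The point is a regular point.

Denominator factors: ξ**2 + 9*ξ/5 + 3/4 = 73/16 at ξ = 5/4 — none vanishes.
So the germ continues analytically to 5/4.


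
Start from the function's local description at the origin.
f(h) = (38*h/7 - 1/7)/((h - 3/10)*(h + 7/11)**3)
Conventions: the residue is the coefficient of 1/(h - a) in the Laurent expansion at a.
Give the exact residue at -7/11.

At the order-3 pole -7/11 set g(h) = (h - (-7/11))^3*f(h) = (38*h/7 - 1/7)/(h - 3/10).
Order-3 pole: residue = g''(a)/2; g''(-7/11) = -27684800/7649089, so the residue is -13842400/7649089.

The residue is -13842400/7649089.


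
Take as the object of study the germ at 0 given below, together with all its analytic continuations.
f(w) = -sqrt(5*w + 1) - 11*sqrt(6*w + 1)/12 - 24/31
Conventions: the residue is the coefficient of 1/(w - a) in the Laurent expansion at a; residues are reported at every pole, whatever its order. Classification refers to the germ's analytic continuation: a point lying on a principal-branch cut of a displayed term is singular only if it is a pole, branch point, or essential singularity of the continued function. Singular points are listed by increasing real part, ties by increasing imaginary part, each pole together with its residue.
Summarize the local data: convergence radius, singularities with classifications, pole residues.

Branch term (-1)*sqrt(1 - w/(-1/5)): its argument vanishes at w = -1/5, a square-root branch point, modulus 1/5.
Branch term (-11/12)*sqrt(1 - w/(-1/6)): its argument vanishes at w = -1/6, a square-root branch point, modulus 1/6.
The radius of convergence is the smallest modulus among the singular points: 1/6.
List the singular points by increasing real part (a conjugate pair: the negative imaginary part first).

Radius of convergence at 0: 1/6.
At -1/5: an algebraic (square-root) branch point.
At -1/6: an algebraic (square-root) branch point.


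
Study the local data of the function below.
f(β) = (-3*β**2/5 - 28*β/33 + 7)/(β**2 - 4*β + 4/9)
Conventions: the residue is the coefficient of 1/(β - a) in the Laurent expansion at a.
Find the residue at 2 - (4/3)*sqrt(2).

The factor β**2 - 4*β + 4/9 splits as (β - a)(β - a') with a = 2 - (4/3)*sqrt(2), a' = 2 + (4/3)*sqrt(2). At the order-1 pole a set g(β) = (β - a)*f(β) = [-3*β**2/5 - 28*β/33 + 7] / (β - a').
Simple pole: residue = g(a) at a = 2 - (4/3)*sqrt(2), which is -268/165 - (127/880)*sqrt(2).

The residue is -268/165 - (127/880)*sqrt(2).


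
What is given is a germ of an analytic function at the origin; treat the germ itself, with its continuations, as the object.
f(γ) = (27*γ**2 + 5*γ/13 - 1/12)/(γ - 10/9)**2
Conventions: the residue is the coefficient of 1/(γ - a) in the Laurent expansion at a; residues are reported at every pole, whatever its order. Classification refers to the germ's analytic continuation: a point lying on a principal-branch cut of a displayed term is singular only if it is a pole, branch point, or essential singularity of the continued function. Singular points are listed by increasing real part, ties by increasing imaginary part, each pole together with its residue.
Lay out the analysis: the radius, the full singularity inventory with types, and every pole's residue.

Denominator factor (γ - 10/9)^2: pole of order 2 at 10/9, modulus 10/9.
The radius of convergence is the smallest modulus among the singular points: 10/9.
At the order-2 pole 10/9 set g(γ) = (γ - (10/9))^2*f(γ) = 27*γ**2 + 5*γ/13 - 1/12.
Order-2 pole: residue = g'(a); g'(10/9) = 785/13, so the residue is 785/13.

Radius of convergence at 0: 10/9.
At 10/9: a pole of order 2; residue 785/13.


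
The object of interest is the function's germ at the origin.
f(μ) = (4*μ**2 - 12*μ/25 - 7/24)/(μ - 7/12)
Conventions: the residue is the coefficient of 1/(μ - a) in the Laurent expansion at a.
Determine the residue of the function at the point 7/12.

The residue is 1421/1800.

At the order-1 pole 7/12 set g(μ) = (μ - (7/12))*f(μ) = 4*μ**2 - 12*μ/25 - 7/24.
Simple pole: residue = g(a) at a = 7/12, which is 1421/1800.


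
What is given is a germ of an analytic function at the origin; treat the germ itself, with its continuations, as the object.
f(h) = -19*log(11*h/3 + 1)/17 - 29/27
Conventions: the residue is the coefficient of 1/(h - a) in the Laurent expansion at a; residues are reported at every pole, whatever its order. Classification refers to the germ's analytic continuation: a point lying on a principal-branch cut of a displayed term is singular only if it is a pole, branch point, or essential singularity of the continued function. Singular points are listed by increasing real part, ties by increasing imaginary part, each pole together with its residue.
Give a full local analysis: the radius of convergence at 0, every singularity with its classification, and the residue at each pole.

Radius of convergence at 0: 3/11.
At -3/11: a logarithmic branch point.

Branch term (-19/17)*log(1 - h/(-3/11)): its argument vanishes at h = -3/11, a logarithmic branch point, modulus 3/11.
The radius of convergence is the smallest modulus among the singular points: 3/11.


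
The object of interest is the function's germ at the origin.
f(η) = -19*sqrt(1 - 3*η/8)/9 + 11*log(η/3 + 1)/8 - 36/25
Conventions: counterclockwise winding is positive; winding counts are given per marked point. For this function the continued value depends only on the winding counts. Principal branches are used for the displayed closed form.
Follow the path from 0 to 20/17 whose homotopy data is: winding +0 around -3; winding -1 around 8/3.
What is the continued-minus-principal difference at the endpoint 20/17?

The rational part is single-valued and drops out of the difference; each branch term changes only by its own monodromy.
(11/8)*log(1 - η/(-3)): winding 0 around -3, so this term returns to its principal value, contribution 0.
(-19/9)*sqrt(1 - η/(8/3)): winding -1 is odd, the square root flips sign, contributing -2*(-19/9)*sqrt(1 - (20/17)/(8/3)) = -2*(-19/9)*sqrt(19/34) = (19/153)*sqrt(646).
Summing the contributions at η = 20/17 gives (19/153)*sqrt(646).

Continued minus principal equals (19/153)*sqrt(646).


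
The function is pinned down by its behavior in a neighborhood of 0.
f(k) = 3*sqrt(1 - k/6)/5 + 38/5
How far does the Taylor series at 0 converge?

The radius of convergence is 6.

Branch term (3/5)*sqrt(1 - k/(6)): its argument vanishes at k = 6, a square-root branch point, modulus 6.
The radius of convergence is the smallest modulus among the singular points: 6.


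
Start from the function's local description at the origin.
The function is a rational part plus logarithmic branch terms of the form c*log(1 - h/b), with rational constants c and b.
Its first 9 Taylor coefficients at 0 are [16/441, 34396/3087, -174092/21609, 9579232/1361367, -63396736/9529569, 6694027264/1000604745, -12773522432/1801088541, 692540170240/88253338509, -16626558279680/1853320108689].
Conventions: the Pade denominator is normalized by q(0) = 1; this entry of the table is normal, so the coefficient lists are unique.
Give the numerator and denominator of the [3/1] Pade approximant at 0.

Taylor coefficients needed (read off): a_0 = 16/441, a_1 = 34396/3087, a_2 = -174092/21609, a_3 = 9579232/1361367, a_4 = -63396736/9529569.
Write the denominator as Q(h) = 1 + q1*h. Requiring Q*f - P = O(h^5) with deg P <= 3 kills the coefficients of h^4..h^4 in Q*f:
  h^4: a_4 + q1*a_3 = 0, i.e. -63396736/9529569 + (9579232/1361367)*q1 = 0.
Solving this linear system: q1 = 152396/161189.
The numerator is Q*f truncated at degree 3: P0 = a_0 = 16/441; P1 = a_1 + q1*a_0 = 794475028/71084349; P2 = a_2 + q1*a_1 = 1232996332/497590443; P3 = a_3 + q1*a_2 = -18197344624/31348197909.

The Pade approximant has numerator coefficients [16/441, 794475028/71084349, 1232996332/497590443, -18197344624/31348197909]; denominator coefficients [1, 152396/161189].


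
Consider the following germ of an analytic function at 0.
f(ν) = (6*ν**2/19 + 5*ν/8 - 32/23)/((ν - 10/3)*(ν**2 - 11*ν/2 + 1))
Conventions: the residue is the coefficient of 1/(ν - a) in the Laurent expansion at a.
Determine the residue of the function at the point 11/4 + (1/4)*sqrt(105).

The factor ν**2 - 11*ν/2 + 1 splits as (ν - a)(ν - a') with a = 11/4 + (1/4)*sqrt(105), a' = 11/4 - (1/4)*sqrt(105). At the order-1 pole a set g(ν) = (ν - a)*f(ν) = [(6*ν**2/19 + 5*ν/8 - 32/23)/(ν - 10/3)] / (ν - a').
Simple pole: residue = g(a) at a = 11/4 + (1/4)*sqrt(105), which is 13857/27968 + (577/10304)*sqrt(105).

The residue is 13857/27968 + (577/10304)*sqrt(105).


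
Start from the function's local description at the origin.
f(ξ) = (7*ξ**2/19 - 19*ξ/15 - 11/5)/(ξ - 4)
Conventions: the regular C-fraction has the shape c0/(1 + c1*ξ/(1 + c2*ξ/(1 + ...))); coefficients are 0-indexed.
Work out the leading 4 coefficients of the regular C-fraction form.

The regular C-fraction coefficients are [11/20, -109/132, 53209/68343, 1354815/110195839].

Taylor coefficients (expand at 0): a_0 = 11/20, a_1 = 109/240, a_2 = 391/18240, a_3 = 391/72960.
c0 = a_0 = 11/20. Peel one level at a time: if S = 1 + c*ξ/S' with S'(0) = 1, then c is the ξ-coefficient of S and S' = c*ξ/(S - 1).
S_1 = c0/f = 1 + (-109/132)*ξ + (53209/82764)*ξ^2 + ...; c1 = -109/132.
S_2 = c1*ξ/(S_1 - 1) = 1 + (53209/68343)*ξ + (-41055/4289041)*ξ^2 + ...; c2 = 53209/68343.
S_3 = c2*ξ/(S_2 - 1) = 1 + (1354815/110195839)*ξ + ...; c3 = 1354815/110195839.


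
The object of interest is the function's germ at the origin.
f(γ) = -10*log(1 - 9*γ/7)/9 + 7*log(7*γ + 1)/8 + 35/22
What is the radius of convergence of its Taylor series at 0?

The radius of convergence is 1/7.

Branch term (7/8)*log(1 - γ/(-1/7)): its argument vanishes at γ = -1/7, a logarithmic branch point, modulus 1/7.
Branch term (-10/9)*log(1 - γ/(7/9)): its argument vanishes at γ = 7/9, a logarithmic branch point, modulus 7/9.
The radius of convergence is the smallest modulus among the singular points: 1/7.


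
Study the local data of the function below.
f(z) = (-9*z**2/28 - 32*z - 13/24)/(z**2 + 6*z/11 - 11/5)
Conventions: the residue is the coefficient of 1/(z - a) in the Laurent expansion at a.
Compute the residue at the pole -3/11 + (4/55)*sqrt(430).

The factor z**2 + 6*z/11 - 11/5 splits as (z - a)(z - a') with a = -3/11 + (4/55)*sqrt(430), a' = -3/11 - (4/55)*sqrt(430). At the order-1 pole a set g(z) = (z - a)*f(z) = [-9*z**2/28 - 32*z - 13/24] / (z - a').
Simple pole: residue = g(a) at a = -3/11 + (4/55)*sqrt(430), which is -4901/308 + (107893/908160)*sqrt(430).

The residue is -4901/308 + (107893/908160)*sqrt(430).


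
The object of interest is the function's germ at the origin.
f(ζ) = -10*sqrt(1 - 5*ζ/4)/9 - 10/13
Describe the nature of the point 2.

There is no denominator, hence no pole anywhere.
Branch term sqrt(1 - ζ/(4/5)): argument at 2 is -3/2, nonzero, so 2 is not its branch point (a point on a principal cut is still regular for the continued germ).
So the germ continues analytically to 2.

The point is a regular point.


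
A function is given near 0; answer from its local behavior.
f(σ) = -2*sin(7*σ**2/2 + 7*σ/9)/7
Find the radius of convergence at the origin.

The factor sin(7*σ**2/2 + 7*σ/9) is entire and contributes no finite singular point.
The polynomial part has no poles.
No finite singular points: the Taylor series at 0 converges everywhere.

The radius of convergence is infinite.


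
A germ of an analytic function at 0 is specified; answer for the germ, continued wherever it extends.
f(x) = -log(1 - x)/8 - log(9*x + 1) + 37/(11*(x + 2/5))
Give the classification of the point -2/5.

The point is a pole of order 1.

The denominator factor x + 2/5 vanishes at -2/5 and appears to the power 1; the numerator there equals 37/11, nonzero, and no other factor vanishes.
The branch terms are analytic at this point.
Hence a pole whose order is the multiplicity, 1.


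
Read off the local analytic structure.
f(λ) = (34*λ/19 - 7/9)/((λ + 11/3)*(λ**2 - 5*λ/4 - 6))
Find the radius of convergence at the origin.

Denominator factor (λ**2 - 5*λ/4 - 6): discriminant 409/16, real irrational roots 5/8 + (1/8)*sqrt(409) and 5/8 - (1/8)*sqrt(409); poles of order 1, moduli 5/8 + (1/8)*sqrt(409) and -5/8 + (1/8)*sqrt(409).
Denominator factor (λ + 11/3): pole of order 1 at -11/3, modulus 11/3.
The radius of convergence is the smallest modulus among the singular points: -5/8 + (1/8)*sqrt(409).

The radius of convergence is -5/8 + (1/8)*sqrt(409).


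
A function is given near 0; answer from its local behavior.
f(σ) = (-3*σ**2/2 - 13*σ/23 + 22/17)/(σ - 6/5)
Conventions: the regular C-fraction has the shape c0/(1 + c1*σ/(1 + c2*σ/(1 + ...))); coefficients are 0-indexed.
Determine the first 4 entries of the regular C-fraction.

Taylor coefficients (expand at 0): a_0 = -55/51, a_1 = -1505/3519, a_2 = 37735/42228, a_3 = 188675/253368.
c0 = a_0 = -55/51. Peel one level at a time: if S = 1 + c*σ/S' with S'(0) = 1, then c is the σ-coefficient of S and S' = c*σ/(S - 1).
S_1 = c0/f = 1 + (-301/759)*σ + (757265/768108)*σ^2 + ...; c1 = -301/759.
S_2 = c1*σ/(S_1 - 1) = 1 + (757265/304612)*σ + (8852631/1449616)*σ^2 + ...; c2 = 757265/304612.
S_3 = c2*σ/(S_2 - 1) = 1 + (-131747979/53632180)*σ + ...; c3 = -131747979/53632180.

The regular C-fraction coefficients are [-55/51, -301/759, 757265/304612, -131747979/53632180].


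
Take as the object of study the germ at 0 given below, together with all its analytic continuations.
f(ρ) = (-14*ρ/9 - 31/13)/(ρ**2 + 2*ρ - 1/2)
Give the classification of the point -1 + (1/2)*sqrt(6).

The denominator factor ρ**2 + 2*ρ - 1/2 vanishes at -1 + (1/2)*sqrt(6) and appears to the power 1; the numerator there equals -97/117 - (7/9)*sqrt(6), nonzero, and no other factor vanishes.
Hence a pole whose order is the multiplicity, 1.

The point is a pole of order 1.


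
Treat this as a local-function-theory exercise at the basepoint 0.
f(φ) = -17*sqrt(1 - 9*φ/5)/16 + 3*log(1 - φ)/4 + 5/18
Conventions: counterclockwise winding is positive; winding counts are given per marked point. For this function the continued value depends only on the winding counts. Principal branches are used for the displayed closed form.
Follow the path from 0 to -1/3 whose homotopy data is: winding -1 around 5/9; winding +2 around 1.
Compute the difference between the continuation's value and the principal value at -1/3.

The rational part is single-valued and drops out of the difference; each branch term changes only by its own monodromy.
(3/4)*log(1 - φ/(1)): each positive loop around 1 adds 2*pi*i to the log, so winding +2 contributes (3/4)*(2)*2*pi*i = (3)*pi*i.
(-17/16)*sqrt(1 - φ/(5/9)): winding -1 is odd, the square root flips sign, contributing -2*(-17/16)*sqrt(1 - (-1/3)/(5/9)) = -2*(-17/16)*sqrt(8/5) = (17/20)*sqrt(10).
Summing the contributions at φ = -1/3 gives ((17/20)*sqrt(10)) + ((3)*pi)*i.

Continued minus principal equals ((17/20)*sqrt(10)) + ((3)*pi)*i.


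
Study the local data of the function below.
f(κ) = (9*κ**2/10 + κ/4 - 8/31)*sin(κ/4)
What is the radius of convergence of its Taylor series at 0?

The radius of convergence is infinite.

The factor sin(κ/4) is entire and contributes no finite singular point.
The polynomial part has no poles.
No finite singular points: the Taylor series at 0 converges everywhere.


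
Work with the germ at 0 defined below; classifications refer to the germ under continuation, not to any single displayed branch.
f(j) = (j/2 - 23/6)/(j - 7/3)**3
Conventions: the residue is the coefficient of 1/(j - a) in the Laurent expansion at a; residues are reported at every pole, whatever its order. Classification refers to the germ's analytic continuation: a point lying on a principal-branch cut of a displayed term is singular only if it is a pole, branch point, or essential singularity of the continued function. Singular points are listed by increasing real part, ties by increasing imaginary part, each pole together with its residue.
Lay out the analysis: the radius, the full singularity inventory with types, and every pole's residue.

Denominator factor (j - 7/3)^3: pole of order 3 at 7/3, modulus 7/3.
The radius of convergence is the smallest modulus among the singular points: 7/3.
At the order-3 pole 7/3 set g(j) = (j - (7/3))^3*f(j) = j/2 - 23/6.
Order-3 pole: residue = g''(a)/2; g''(7/3) = 0, so the residue is 0.

Radius of convergence at 0: 7/3.
At 7/3: a pole of order 3; residue 0.


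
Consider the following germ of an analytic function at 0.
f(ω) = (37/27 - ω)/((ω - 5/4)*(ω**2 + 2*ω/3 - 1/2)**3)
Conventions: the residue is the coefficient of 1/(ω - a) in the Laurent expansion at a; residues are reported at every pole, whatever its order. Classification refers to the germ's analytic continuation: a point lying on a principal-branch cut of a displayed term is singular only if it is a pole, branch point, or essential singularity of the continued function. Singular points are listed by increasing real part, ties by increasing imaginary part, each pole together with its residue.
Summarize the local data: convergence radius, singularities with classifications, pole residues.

Radius of convergence at 0: -1/3 + (1/6)*sqrt(22).
At -1/3 - (1/6)*sqrt(22): a pole of order 3; residue -512/57967 + (11464340/77154077)*sqrt(22).
At -1/3 + (1/6)*sqrt(22): a pole of order 3; residue -512/57967 - (11464340/77154077)*sqrt(22).
At 5/4: a pole of order 1; residue 1024/57967.


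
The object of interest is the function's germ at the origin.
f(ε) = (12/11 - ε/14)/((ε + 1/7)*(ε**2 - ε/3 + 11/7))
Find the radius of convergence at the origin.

Denominator factor (ε**2 - ε/3 + 11/7): discriminant -389/63, complex-conjugate roots (1/6) + ((1/42)*sqrt(2723))*i and (1/6) - ((1/42)*sqrt(2723))*i; poles of order 1, moduli (1/7)*sqrt(77) and (1/7)*sqrt(77).
Denominator factor (ε + 1/7): pole of order 1 at -1/7, modulus 1/7.
The radius of convergence is the smallest modulus among the singular points: 1/7.

The radius of convergence is 1/7.


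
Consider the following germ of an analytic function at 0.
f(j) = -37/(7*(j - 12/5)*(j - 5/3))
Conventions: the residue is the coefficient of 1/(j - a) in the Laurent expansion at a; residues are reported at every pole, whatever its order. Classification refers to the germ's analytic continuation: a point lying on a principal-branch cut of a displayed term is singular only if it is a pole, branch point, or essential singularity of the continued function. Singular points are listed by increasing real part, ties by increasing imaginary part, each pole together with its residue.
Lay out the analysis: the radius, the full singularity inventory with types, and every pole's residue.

Radius of convergence at 0: 5/3.
At 5/3: a pole of order 1; residue 555/77.
At 12/5: a pole of order 1; residue -555/77.

Denominator factor (j - 5/3): pole of order 1 at 5/3, modulus 5/3.
Denominator factor (j - 12/5): pole of order 1 at 12/5, modulus 12/5.
The radius of convergence is the smallest modulus among the singular points: 5/3.
At the order-1 pole 5/3 set g(j) = (j - (5/3))*f(j) = -37/(7*(j - 12/5)).
Simple pole: residue = g(a) at a = 5/3, which is 555/77.
At the order-1 pole 12/5 set g(j) = (j - (12/5))*f(j) = -37/(7*(j - 5/3)).
Simple pole: residue = g(a) at a = 12/5, which is -555/77.
List the singular points by increasing real part (a conjugate pair: the negative imaginary part first).


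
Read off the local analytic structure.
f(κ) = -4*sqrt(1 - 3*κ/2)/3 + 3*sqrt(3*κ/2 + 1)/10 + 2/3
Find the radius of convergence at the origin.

Branch term (3/10)*sqrt(1 - κ/(-2/3)): its argument vanishes at κ = -2/3, a square-root branch point, modulus 2/3.
Branch term (-4/3)*sqrt(1 - κ/(2/3)): its argument vanishes at κ = 2/3, a square-root branch point, modulus 2/3.
The radius of convergence is the smallest modulus among the singular points: 2/3.

The radius of convergence is 2/3.


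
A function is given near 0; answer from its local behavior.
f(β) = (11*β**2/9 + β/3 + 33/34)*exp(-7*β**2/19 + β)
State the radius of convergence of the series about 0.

The factor exp(-7*β**2/19 + β) is entire and contributes no finite singular point.
The polynomial part has no poles.
No finite singular points: the Taylor series at 0 converges everywhere.

The radius of convergence is infinite.


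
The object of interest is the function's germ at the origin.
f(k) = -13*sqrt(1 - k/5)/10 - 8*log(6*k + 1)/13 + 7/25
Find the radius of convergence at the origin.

The radius of convergence is 1/6.

Branch term (-13/10)*sqrt(1 - k/(5)): its argument vanishes at k = 5, a square-root branch point, modulus 5.
Branch term (-8/13)*log(1 - k/(-1/6)): its argument vanishes at k = -1/6, a logarithmic branch point, modulus 1/6.
The radius of convergence is the smallest modulus among the singular points: 1/6.


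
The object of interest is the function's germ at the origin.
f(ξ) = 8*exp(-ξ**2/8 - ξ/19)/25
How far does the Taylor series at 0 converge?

The factor exp(-ξ**2/8 - ξ/19) is entire and contributes no finite singular point.
The polynomial part has no poles.
No finite singular points: the Taylor series at 0 converges everywhere.

The radius of convergence is infinite.


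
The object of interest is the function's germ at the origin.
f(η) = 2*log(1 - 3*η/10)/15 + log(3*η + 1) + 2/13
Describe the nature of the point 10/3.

The point is a logarithmic branch point.

The term (2/15)*log(1 - η/(10/3)) has argument 1 - 10/3/(10/3) = 0 at 10/3: a logarithmic (infinitely-sheeted) branch point; the remaining terms are analytic or single-valued there.


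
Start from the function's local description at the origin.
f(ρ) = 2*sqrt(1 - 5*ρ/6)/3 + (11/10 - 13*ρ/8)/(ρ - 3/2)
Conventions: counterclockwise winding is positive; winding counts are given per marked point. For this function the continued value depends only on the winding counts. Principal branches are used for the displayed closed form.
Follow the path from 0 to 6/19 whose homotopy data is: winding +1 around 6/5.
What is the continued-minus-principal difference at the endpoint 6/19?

The rational part is single-valued and drops out of the difference; each branch term changes only by its own monodromy.
(2/3)*sqrt(1 - ρ/(6/5)): winding +1 is odd, the square root flips sign, contributing -2*(2/3)*sqrt(1 - (6/19)/(6/5)) = -2*(2/3)*sqrt(14/19) = -(4/57)*sqrt(266).
Summing the contributions at ρ = 6/19 gives -(4/57)*sqrt(266).

Continued minus principal equals -(4/57)*sqrt(266).


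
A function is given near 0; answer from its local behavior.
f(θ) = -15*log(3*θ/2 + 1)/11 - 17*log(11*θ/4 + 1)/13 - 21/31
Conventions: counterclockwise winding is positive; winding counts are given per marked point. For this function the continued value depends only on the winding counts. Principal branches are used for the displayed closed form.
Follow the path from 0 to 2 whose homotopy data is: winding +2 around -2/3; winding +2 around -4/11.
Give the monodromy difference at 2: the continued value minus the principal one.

The rational part is single-valued and drops out of the difference; each branch term changes only by its own monodromy.
(-15/11)*log(1 - θ/(-2/3)): each positive loop around -2/3 adds 2*pi*i to the log, so winding +2 contributes (-15/11)*(2)*2*pi*i = -(60/11)*pi*i.
(-17/13)*log(1 - θ/(-4/11)): each positive loop around -4/11 adds 2*pi*i to the log, so winding +2 contributes (-17/13)*(2)*2*pi*i = -(68/13)*pi*i.
Summing the contributions at θ = 2 gives -(1528/143)*pi*i.

Continued minus principal equals -(1528/143)*pi*i.


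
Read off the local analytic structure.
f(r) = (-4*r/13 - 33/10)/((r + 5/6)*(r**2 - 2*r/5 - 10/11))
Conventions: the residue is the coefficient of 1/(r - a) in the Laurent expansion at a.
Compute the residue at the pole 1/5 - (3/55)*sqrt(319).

The residue is 39171/3055 + (136489/177190)*sqrt(319).

The factor r**2 - 2*r/5 - 10/11 splits as (r - a)(r - a') with a = 1/5 - (3/55)*sqrt(319), a' = 1/5 + (3/55)*sqrt(319). At the order-1 pole a set g(r) = (r - a)*f(r) = [(-4*r/13 - 33/10)/(r + 5/6)] / (r - a').
Simple pole: residue = g(a) at a = 1/5 - (3/55)*sqrt(319), which is 39171/3055 + (136489/177190)*sqrt(319).


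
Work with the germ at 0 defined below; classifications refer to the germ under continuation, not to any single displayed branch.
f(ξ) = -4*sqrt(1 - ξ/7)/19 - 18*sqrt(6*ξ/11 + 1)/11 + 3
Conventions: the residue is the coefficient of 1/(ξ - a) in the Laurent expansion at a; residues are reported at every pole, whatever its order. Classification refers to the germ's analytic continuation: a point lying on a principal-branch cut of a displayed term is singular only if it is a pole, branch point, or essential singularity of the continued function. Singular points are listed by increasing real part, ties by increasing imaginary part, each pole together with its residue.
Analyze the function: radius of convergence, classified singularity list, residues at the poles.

Radius of convergence at 0: 11/6.
At -11/6: an algebraic (square-root) branch point.
At 7: an algebraic (square-root) branch point.

Branch term (-18/11)*sqrt(1 - ξ/(-11/6)): its argument vanishes at ξ = -11/6, a square-root branch point, modulus 11/6.
Branch term (-4/19)*sqrt(1 - ξ/(7)): its argument vanishes at ξ = 7, a square-root branch point, modulus 7.
The radius of convergence is the smallest modulus among the singular points: 11/6.
List the singular points by increasing real part (a conjugate pair: the negative imaginary part first).


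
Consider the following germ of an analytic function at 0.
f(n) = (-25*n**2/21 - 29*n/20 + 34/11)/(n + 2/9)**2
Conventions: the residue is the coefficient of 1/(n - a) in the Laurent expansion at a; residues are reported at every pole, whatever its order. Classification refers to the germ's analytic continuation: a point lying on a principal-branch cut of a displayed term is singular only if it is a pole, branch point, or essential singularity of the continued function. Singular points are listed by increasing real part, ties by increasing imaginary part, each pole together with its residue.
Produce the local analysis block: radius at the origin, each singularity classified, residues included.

Denominator factor (n + 2/9)^2: pole of order 2 at -2/9, modulus 2/9.
The radius of convergence is the smallest modulus among the singular points: 2/9.
At the order-2 pole -2/9 set g(n) = (n - (-2/9))^2*f(n) = -25*n**2/21 - 29*n/20 + 34/11.
Order-2 pole: residue = g'(a); g'(-2/9) = -3481/3780, so the residue is -3481/3780.

Radius of convergence at 0: 2/9.
At -2/9: a pole of order 2; residue -3481/3780.


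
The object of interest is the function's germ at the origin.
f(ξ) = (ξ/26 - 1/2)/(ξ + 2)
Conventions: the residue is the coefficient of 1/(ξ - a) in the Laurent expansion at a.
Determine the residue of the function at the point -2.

The residue is -15/26.

At the order-1 pole -2 set g(ξ) = (ξ - (-2))*f(ξ) = ξ/26 - 1/2.
Simple pole: residue = g(a) at a = -2, which is -15/26.


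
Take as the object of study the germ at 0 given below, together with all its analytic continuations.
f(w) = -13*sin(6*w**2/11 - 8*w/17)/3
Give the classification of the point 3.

There is no denominator, hence no pole anywhere.
The factor -sin(6*w**2/11 - 8*w/17) is entire.
So the germ continues analytically to 3.

The point is a regular point.


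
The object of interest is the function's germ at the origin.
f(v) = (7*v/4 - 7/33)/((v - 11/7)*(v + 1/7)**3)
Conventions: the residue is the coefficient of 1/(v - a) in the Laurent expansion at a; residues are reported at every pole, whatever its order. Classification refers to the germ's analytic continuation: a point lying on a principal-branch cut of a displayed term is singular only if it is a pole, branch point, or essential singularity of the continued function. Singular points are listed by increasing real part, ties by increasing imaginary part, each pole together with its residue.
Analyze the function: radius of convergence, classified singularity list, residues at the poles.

Denominator factor (v - 11/7): pole of order 1 at 11/7, modulus 11/7.
Denominator factor (v + 1/7)^3: pole of order 3 at -1/7, modulus 1/7.
The radius of convergence is the smallest modulus among the singular points: 1/7.
At the order-3 pole -1/7 set g(v) = (v - (-1/7))^3*f(v) = (7*v/4 - 7/33)/(v - 11/7).
Order-3 pole: residue = g''(a)/2; g''(-1/7) = -114905/114048, so the residue is -114905/228096.
At the order-1 pole 11/7 set g(v) = (v - (11/7))*f(v) = (7*v/4 - 7/33)/(v + 1/7)**3.
Simple pole: residue = g(a) at a = 11/7, which is 114905/228096.
List the singular points by increasing real part (a conjugate pair: the negative imaginary part first).

Radius of convergence at 0: 1/7.
At -1/7: a pole of order 3; residue -114905/228096.
At 11/7: a pole of order 1; residue 114905/228096.


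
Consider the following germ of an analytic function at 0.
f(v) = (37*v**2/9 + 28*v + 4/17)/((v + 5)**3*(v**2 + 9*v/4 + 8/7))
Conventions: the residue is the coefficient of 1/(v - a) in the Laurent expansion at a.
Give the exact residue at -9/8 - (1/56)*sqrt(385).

The factor v**2 + 9*v/4 + 8/7 splits as (v - a)(v - a') with a = -9/8 - (1/56)*sqrt(385), a' = -9/8 + (1/56)*sqrt(385). At the order-1 pole a set g(v) = (v - a)*f(v) = [(37*v**2/9 + 28*v + 4/17)/(v + 5)**3] / (v - a').
Simple pole: residue = g(a) at a = -9/8 - (1/56)*sqrt(385), which is 3815656880/11094292089 + (4372944352/122037212979)*sqrt(385).

The residue is 3815656880/11094292089 + (4372944352/122037212979)*sqrt(385).


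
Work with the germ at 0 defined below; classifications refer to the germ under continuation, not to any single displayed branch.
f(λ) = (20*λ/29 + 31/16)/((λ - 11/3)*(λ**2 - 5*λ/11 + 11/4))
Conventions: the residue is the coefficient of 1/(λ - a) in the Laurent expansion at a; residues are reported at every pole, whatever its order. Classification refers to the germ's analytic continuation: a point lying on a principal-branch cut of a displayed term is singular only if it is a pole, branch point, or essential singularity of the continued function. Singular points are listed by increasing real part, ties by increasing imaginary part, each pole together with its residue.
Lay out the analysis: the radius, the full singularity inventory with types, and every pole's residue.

Radius of convergence at 0: (1/2)*sqrt(11).
At (5/22) - ((1/22)*sqrt(1306))*i: a pole of order 1; residue (-18651/121336) - ((490779/158464816)*sqrt(1306))*i.
At (5/22) + ((1/22)*sqrt(1306))*i: a pole of order 1; residue (-18651/121336) + ((490779/158464816)*sqrt(1306))*i.
At 11/3: a pole of order 1; residue 18651/60668.

Denominator factor (λ - 11/3): pole of order 1 at 11/3, modulus 11/3.
Denominator factor (λ**2 - 5*λ/11 + 11/4): discriminant -1306/121, complex-conjugate roots (5/22) + ((1/22)*sqrt(1306))*i and (5/22) - ((1/22)*sqrt(1306))*i; poles of order 1, moduli (1/2)*sqrt(11) and (1/2)*sqrt(11).
The radius of convergence is the smallest modulus among the singular points: (1/2)*sqrt(11).
The factor λ**2 - 5*λ/11 + 11/4 splits as (λ - a)(λ - a') with a = (5/22) - ((1/22)*sqrt(1306))*i, a' = (5/22) + ((1/22)*sqrt(1306))*i. At the order-1 pole a set g(λ) = (λ - a)*f(λ) = [(20*λ/29 + 31/16)/(λ - 11/3)] / (λ - a').
Simple pole: residue = g(a) at a = (5/22) - ((1/22)*sqrt(1306))*i, which is (-18651/121336) - ((490779/158464816)*sqrt(1306))*i.
The factor λ**2 - 5*λ/11 + 11/4 splits as (λ - a)(λ - a') with a = (5/22) + ((1/22)*sqrt(1306))*i, a' = (5/22) - ((1/22)*sqrt(1306))*i. At the order-1 pole a set g(λ) = (λ - a)*f(λ) = [(20*λ/29 + 31/16)/(λ - 11/3)] / (λ - a').
Simple pole: residue = g(a) at a = (5/22) + ((1/22)*sqrt(1306))*i, which is (-18651/121336) + ((490779/158464816)*sqrt(1306))*i.
At the order-1 pole 11/3 set g(λ) = (λ - (11/3))*f(λ) = (20*λ/29 + 31/16)/(λ**2 - 5*λ/11 + 11/4).
Simple pole: residue = g(a) at a = 11/3, which is 18651/60668.
List the singular points by increasing real part (a conjugate pair: the negative imaginary part first).


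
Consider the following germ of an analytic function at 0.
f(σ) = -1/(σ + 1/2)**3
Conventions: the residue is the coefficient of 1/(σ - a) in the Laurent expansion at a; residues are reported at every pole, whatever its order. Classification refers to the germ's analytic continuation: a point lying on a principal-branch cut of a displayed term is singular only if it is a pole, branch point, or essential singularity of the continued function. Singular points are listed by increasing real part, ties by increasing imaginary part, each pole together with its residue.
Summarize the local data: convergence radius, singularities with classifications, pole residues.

Radius of convergence at 0: 1/2.
At -1/2: a pole of order 3; residue 0.

Denominator factor (σ + 1/2)^3: pole of order 3 at -1/2, modulus 1/2.
The radius of convergence is the smallest modulus among the singular points: 1/2.
At the order-3 pole -1/2 set g(σ) = (σ - (-1/2))^3*f(σ) = -1.
Order-3 pole: residue = g''(a)/2; g''(-1/2) = 0, so the residue is 0.


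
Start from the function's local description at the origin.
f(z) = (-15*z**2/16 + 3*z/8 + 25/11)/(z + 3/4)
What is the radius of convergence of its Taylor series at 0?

The radius of convergence is 3/4.

Denominator factor (z + 3/4): pole of order 1 at -3/4, modulus 3/4.
The radius of convergence is the smallest modulus among the singular points: 3/4.


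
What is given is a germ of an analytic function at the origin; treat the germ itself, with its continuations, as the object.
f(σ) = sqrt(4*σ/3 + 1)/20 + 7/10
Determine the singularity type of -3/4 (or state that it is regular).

The term (1/20)*sqrt(1 - σ/(-3/4)) has argument 1 - -3/4/(-3/4) = 0 at -3/4: a square-root (algebraic, two-sheeted) branch point; the remaining terms are analytic or single-valued there.

The point is an algebraic (square-root) branch point.


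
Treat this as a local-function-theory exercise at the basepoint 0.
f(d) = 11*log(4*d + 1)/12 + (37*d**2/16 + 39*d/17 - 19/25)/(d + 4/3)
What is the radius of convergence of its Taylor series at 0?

Denominator factor (d + 4/3): pole of order 1 at -4/3, modulus 4/3.
Branch term (11/12)*log(1 - d/(-1/4)): its argument vanishes at d = -1/4, a logarithmic branch point, modulus 1/4.
The radius of convergence is the smallest modulus among the singular points: 1/4.

The radius of convergence is 1/4.


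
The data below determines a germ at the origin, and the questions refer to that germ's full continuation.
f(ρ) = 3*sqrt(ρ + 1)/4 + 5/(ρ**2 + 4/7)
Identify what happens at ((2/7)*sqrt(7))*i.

The denominator factor ρ**2 + 4/7 vanishes at ((2/7)*sqrt(7))*i and appears to the power 1; the numerator there equals 5, nonzero, and no other factor vanishes.
The branch terms are analytic at this point.
Hence a pole whose order is the multiplicity, 1.

The point is a pole of order 1.


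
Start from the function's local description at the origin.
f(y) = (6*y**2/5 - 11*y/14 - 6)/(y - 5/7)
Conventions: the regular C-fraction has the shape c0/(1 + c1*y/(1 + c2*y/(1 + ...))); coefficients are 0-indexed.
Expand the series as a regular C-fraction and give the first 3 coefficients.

The regular C-fraction coefficients are [42/5, -643/420, 14129/54012].

Taylor coefficients (expand at 0): a_0 = 42/5, a_1 = 643/50, a_2 = 4081/250.
c0 = a_0 = 42/5. Peel one level at a time: if S = 1 + c*y/S' with S'(0) = 1, then c is the y-coefficient of S and S' = c*y/(S - 1).
S_1 = c0/f = 1 + (-643/420)*y + (14129/35280)*y^2 + ...; c1 = -643/420.
S_2 = c1*y/(S_1 - 1) = 1 + (14129/54012)*y + ...; c2 = 14129/54012.


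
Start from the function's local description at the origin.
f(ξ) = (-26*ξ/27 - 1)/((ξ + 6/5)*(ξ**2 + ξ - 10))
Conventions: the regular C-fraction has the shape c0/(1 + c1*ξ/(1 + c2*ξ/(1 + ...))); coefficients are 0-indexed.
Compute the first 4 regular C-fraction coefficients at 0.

The regular C-fraction coefficients are [1/12, -31/135, 551/3348, 205209/68324].

Taylor coefficients (expand at 0): a_0 = 1/12, a_1 = 31/1620, a_2 = 121/97200, a_3 = 13909/1458000.
c0 = a_0 = 1/12. Peel one level at a time: if S = 1 + c*ξ/S' with S'(0) = 1, then c is the ξ-coefficient of S and S' = c*ξ/(S - 1).
S_1 = c0/f = 1 + (-31/135)*ξ + (551/14580)*ξ^2 + ...; c1 = -31/135.
S_2 = c1*ξ/(S_1 - 1) = 1 + (551/3348)*ξ + (-22801/46128)*ξ^2 + ...; c2 = 551/3348.
S_3 = c2*ξ/(S_2 - 1) = 1 + (205209/68324)*ξ + ...; c3 = 205209/68324.


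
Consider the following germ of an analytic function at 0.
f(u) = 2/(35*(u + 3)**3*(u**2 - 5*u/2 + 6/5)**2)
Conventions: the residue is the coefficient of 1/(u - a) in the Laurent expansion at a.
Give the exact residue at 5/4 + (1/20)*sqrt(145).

The residue is -40300/763393743 - (39108500/642014137863)*sqrt(145).

The factor u**2 - 5*u/2 + 6/5 splits as (u - a)(u - a') with a = 5/4 + (1/20)*sqrt(145), a' = 5/4 - (1/20)*sqrt(145). At the order-2 pole a set g(u) = (u - a)^2*f(u) = [2/(35*(u + 3)**3)] / (u - a')^2.
Order-2 pole: residue = g'(a); g'(5/4 + (1/20)*sqrt(145)) = -40300/763393743 - (39108500/642014137863)*sqrt(145), so the residue is -40300/763393743 - (39108500/642014137863)*sqrt(145).


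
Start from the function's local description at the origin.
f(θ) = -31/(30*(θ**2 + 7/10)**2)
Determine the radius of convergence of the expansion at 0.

Denominator factor (θ**2 + 7/10)^2: discriminant -14/5, complex-conjugate roots ((1/10)*sqrt(70))*i and -((1/10)*sqrt(70))*i; poles of order 2, moduli (1/10)*sqrt(70) and (1/10)*sqrt(70).
The radius of convergence is the smallest modulus among the singular points: (1/10)*sqrt(70).

The radius of convergence is (1/10)*sqrt(70).


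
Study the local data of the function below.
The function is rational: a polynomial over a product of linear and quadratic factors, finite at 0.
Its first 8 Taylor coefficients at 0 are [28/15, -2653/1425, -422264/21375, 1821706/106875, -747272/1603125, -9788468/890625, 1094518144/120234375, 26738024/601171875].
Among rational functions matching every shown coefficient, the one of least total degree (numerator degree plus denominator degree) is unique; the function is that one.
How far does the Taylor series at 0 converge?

No rational of total degree below 4 reproduces all 8 coefficients; solving the [2/2] Pade equations on them gives f(γ) = (-30*γ**2 - 21*γ/38 + 14/5)/(γ**2 + 6*γ/5 + 3/2), whose expansion matches every shown term.
Denominator factor (γ**2 + 6*γ/5 + 3/2): discriminant -114/25, complex-conjugate roots (-3/5) + ((1/10)*sqrt(114))*i and (-3/5) - ((1/10)*sqrt(114))*i; poles of order 1, moduli (1/2)*sqrt(6) and (1/2)*sqrt(6).
The radius of convergence is the smallest modulus among the singular points: (1/2)*sqrt(6).

The radius of convergence is (1/2)*sqrt(6).
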